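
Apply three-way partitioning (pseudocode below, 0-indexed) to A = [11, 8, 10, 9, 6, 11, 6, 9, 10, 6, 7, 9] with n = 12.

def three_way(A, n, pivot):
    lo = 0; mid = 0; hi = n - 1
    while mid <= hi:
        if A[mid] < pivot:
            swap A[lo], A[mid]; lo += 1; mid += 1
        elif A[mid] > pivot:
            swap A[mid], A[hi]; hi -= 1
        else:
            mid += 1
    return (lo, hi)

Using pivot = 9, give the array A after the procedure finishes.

[8, 7, 6, 6, 6, 9, 9, 9, 10, 11, 10, 11]

lo=0 mid=0 hi=11
11>9: swap(0,11), hi=10 ⇒ [9, 8, 10, 9, 6, 11, 6, 9, 10, 6, 7, 11]
9=9: mid=1
8<9: swap(0,1), lo=1 mid=2 ⇒ [8, 9, 10, 9, 6, 11, 6, 9, 10, 6, 7, 11]
10>9: swap(2,10), hi=9 ⇒ [8, 9, 7, 9, 6, 11, 6, 9, 10, 6, 10, 11]
7<9: swap(1,2), lo=2 mid=3 ⇒ [8, 7, 9, 9, 6, 11, 6, 9, 10, 6, 10, 11]
9=9: mid=4
6<9: swap(2,4), lo=3 mid=5 ⇒ [8, 7, 6, 9, 9, 11, 6, 9, 10, 6, 10, 11]
11>9: swap(5,9), hi=8 ⇒ [8, 7, 6, 9, 9, 6, 6, 9, 10, 11, 10, 11]
6<9: swap(3,5), lo=4 mid=6 ⇒ [8, 7, 6, 6, 9, 9, 6, 9, 10, 11, 10, 11]
6<9: swap(4,6), lo=5 mid=7 ⇒ [8, 7, 6, 6, 6, 9, 9, 9, 10, 11, 10, 11]
9=9: mid=8
10>9: swap(8,8), hi=7 ⇒ [8, 7, 6, 6, 6, 9, 9, 9, 10, 11, 10, 11]
done. lo=5 hi=7; A=[8, 7, 6, 6, 6, 9, 9, 9, 10, 11, 10, 11]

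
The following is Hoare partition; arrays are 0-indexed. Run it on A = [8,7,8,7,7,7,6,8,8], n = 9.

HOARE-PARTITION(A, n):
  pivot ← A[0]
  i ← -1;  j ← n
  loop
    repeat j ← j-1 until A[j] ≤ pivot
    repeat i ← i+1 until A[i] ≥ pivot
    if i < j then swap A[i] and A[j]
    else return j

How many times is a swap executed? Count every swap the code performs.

pivot = A[0] = 8; i = -1, j = 9
j→8 (A[8]=8≤8), i→0 (A[0]=8≥8); i<j, swap → [8,7,8,7,7,7,6,8,8]
j→7 (A[7]=8≤8), i→2 (A[2]=8≥8); i<j, swap → [8,7,8,7,7,7,6,8,8]
j→6, i→7; i≥j, return j=6. A = [8,7,8,7,7,7,6,8,8]

2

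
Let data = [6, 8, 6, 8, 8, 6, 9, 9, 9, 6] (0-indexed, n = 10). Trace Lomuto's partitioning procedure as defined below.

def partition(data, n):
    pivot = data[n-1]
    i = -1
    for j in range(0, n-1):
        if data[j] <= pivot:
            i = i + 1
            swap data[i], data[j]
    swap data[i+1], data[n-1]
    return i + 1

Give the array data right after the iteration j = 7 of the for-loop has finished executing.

pivot=6, i=-1
j=0: 6≤6, i=0, swap(0,0) ⇒ [6, 8, 6, 8, 8, 6, 9, 9, 9, 6]
j=1: 8>6, skip
j=2: 6≤6, i=1, swap(1,2) ⇒ [6, 6, 8, 8, 8, 6, 9, 9, 9, 6]
j=3: 8>6, skip
j=4: 8>6, skip
j=5: 6≤6, i=2, swap(2,5) ⇒ [6, 6, 6, 8, 8, 8, 9, 9, 9, 6]
j=6: 9>6, skip
j=7: 9>6, skip
(after j=7) data = [6, 6, 6, 8, 8, 8, 9, 9, 9, 6]

[6, 6, 6, 8, 8, 8, 9, 9, 9, 6]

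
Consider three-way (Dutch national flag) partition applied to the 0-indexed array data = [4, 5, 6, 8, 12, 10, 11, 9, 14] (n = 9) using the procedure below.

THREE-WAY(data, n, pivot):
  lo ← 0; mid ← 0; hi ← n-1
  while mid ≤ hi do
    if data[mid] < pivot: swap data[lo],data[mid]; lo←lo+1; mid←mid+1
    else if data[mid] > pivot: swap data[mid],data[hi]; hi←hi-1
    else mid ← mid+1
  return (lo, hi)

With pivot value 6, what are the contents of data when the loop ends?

lo=0 mid=0 hi=8
4<6: swap(0,0), lo=1 mid=1 ⇒ [4, 5, 6, 8, 12, 10, 11, 9, 14]
5<6: swap(1,1), lo=2 mid=2 ⇒ [4, 5, 6, 8, 12, 10, 11, 9, 14]
6=6: mid=3
8>6: swap(3,8), hi=7 ⇒ [4, 5, 6, 14, 12, 10, 11, 9, 8]
14>6: swap(3,7), hi=6 ⇒ [4, 5, 6, 9, 12, 10, 11, 14, 8]
9>6: swap(3,6), hi=5 ⇒ [4, 5, 6, 11, 12, 10, 9, 14, 8]
11>6: swap(3,5), hi=4 ⇒ [4, 5, 6, 10, 12, 11, 9, 14, 8]
10>6: swap(3,4), hi=3 ⇒ [4, 5, 6, 12, 10, 11, 9, 14, 8]
12>6: swap(3,3), hi=2 ⇒ [4, 5, 6, 12, 10, 11, 9, 14, 8]
done. lo=2 hi=2; data=[4, 5, 6, 12, 10, 11, 9, 14, 8]

[4, 5, 6, 12, 10, 11, 9, 14, 8]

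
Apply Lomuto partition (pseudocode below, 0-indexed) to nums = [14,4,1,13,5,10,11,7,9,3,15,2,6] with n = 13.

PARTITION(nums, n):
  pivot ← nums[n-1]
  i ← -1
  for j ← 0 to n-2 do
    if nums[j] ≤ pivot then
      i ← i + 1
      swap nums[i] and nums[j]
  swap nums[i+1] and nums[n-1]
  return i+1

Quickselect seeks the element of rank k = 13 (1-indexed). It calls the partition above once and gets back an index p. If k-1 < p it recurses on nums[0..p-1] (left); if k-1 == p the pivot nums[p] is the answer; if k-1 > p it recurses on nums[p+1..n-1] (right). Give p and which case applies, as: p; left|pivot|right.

5; right

pivot=6, i=-1
j=0: 14>6, skip
j=1: 4≤6, i=0, swap(0,1) ⇒ [4,14,1,13,5,10,11,7,9,3,15,2,6]
j=2: 1≤6, i=1, swap(1,2) ⇒ [4,1,14,13,5,10,11,7,9,3,15,2,6]
j=3: 13>6, skip
j=4: 5≤6, i=2, swap(2,4) ⇒ [4,1,5,13,14,10,11,7,9,3,15,2,6]
j=5: 10>6, skip
j=6: 11>6, skip
j=7: 7>6, skip
j=8: 9>6, skip
j=9: 3≤6, i=3, swap(3,9) ⇒ [4,1,5,3,14,10,11,7,9,13,15,2,6]
j=10: 15>6, skip
j=11: 2≤6, i=4, swap(4,11) ⇒ [4,1,5,3,2,10,11,7,9,13,15,14,6]
swap(5,12) ⇒ [4,1,5,3,2,6,11,7,9,13,15,14,10]; return 5
p = 5; k-1 = 12 > 5 ⇒ right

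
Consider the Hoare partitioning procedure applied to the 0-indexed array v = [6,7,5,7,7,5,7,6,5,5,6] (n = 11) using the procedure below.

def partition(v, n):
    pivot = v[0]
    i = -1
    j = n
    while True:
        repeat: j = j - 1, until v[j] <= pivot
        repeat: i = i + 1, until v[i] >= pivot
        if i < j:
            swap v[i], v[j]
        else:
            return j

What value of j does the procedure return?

5

pivot = v[0] = 6; i = -1, j = 11
j→10 (v[10]=6≤6), i→0 (v[0]=6≥6); i<j, swap → [6,7,5,7,7,5,7,6,5,5,6]
j→9 (v[9]=5≤6), i→1 (v[1]=7≥6); i<j, swap → [6,5,5,7,7,5,7,6,5,7,6]
j→8 (v[8]=5≤6), i→3 (v[3]=7≥6); i<j, swap → [6,5,5,5,7,5,7,6,7,7,6]
j→7 (v[7]=6≤6), i→4 (v[4]=7≥6); i<j, swap → [6,5,5,5,6,5,7,7,7,7,6]
j→5, i→6; i≥j, return j=5. v = [6,5,5,5,6,5,7,7,7,7,6]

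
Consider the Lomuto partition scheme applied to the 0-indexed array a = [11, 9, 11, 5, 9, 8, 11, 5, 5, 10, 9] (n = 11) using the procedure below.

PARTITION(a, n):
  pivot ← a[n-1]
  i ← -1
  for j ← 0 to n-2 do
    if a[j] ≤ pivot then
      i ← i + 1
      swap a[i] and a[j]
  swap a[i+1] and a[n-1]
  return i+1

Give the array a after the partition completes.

pivot=9, i=-1
j=0: 11>9, skip
j=1: 9≤9, i=0, swap(0,1) ⇒ [9, 11, 11, 5, 9, 8, 11, 5, 5, 10, 9]
j=2: 11>9, skip
j=3: 5≤9, i=1, swap(1,3) ⇒ [9, 5, 11, 11, 9, 8, 11, 5, 5, 10, 9]
j=4: 9≤9, i=2, swap(2,4) ⇒ [9, 5, 9, 11, 11, 8, 11, 5, 5, 10, 9]
j=5: 8≤9, i=3, swap(3,5) ⇒ [9, 5, 9, 8, 11, 11, 11, 5, 5, 10, 9]
j=6: 11>9, skip
j=7: 5≤9, i=4, swap(4,7) ⇒ [9, 5, 9, 8, 5, 11, 11, 11, 5, 10, 9]
j=8: 5≤9, i=5, swap(5,8) ⇒ [9, 5, 9, 8, 5, 5, 11, 11, 11, 10, 9]
j=9: 10>9, skip
swap(6,10) ⇒ [9, 5, 9, 8, 5, 5, 9, 11, 11, 10, 11]; return 6

[9, 5, 9, 8, 5, 5, 9, 11, 11, 10, 11]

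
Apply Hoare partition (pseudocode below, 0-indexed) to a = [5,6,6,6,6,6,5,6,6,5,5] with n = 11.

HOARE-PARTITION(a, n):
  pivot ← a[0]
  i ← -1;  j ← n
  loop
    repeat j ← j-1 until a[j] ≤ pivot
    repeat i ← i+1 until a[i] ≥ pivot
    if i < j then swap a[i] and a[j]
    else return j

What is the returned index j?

2

pivot = a[0] = 5; i = -1, j = 11
j→10 (a[10]=5≤5), i→0 (a[0]=5≥5); i<j, swap → [5,6,6,6,6,6,5,6,6,5,5]
j→9 (a[9]=5≤5), i→1 (a[1]=6≥5); i<j, swap → [5,5,6,6,6,6,5,6,6,6,5]
j→6 (a[6]=5≤5), i→2 (a[2]=6≥5); i<j, swap → [5,5,5,6,6,6,6,6,6,6,5]
j→2, i→3; i≥j, return j=2. a = [5,5,5,6,6,6,6,6,6,6,5]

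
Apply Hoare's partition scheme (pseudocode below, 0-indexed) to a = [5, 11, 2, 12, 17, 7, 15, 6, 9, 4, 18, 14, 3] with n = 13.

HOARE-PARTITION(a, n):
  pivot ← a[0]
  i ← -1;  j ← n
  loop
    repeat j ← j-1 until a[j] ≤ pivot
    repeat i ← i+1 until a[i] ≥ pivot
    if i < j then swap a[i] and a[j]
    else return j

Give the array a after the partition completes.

pivot = a[0] = 5; i = -1, j = 13
j→12 (a[12]=3≤5), i→0 (a[0]=5≥5); i<j, swap → [3, 11, 2, 12, 17, 7, 15, 6, 9, 4, 18, 14, 5]
j→9 (a[9]=4≤5), i→1 (a[1]=11≥5); i<j, swap → [3, 4, 2, 12, 17, 7, 15, 6, 9, 11, 18, 14, 5]
j→2, i→3; i≥j, return j=2. a = [3, 4, 2, 12, 17, 7, 15, 6, 9, 11, 18, 14, 5]

[3, 4, 2, 12, 17, 7, 15, 6, 9, 11, 18, 14, 5]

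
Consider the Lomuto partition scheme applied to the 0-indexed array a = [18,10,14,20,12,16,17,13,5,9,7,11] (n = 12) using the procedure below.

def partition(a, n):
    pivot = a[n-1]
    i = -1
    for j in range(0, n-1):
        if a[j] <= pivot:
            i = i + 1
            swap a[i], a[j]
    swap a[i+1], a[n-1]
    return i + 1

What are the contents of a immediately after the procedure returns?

[10,5,9,7,11,16,17,13,18,14,20,12]

pivot = a[11] = 11; i = -1
j=0: a[0]=18 > 11 → no swap
j=1: a[1]=10 ≤ 11 → i=0, swap a[0],a[1] → [10,18,14,20,12,16,17,13,5,9,7,11]
j=2: a[2]=14 > 11 → no swap
j=3: a[3]=20 > 11 → no swap
j=4: a[4]=12 > 11 → no swap
j=5: a[5]=16 > 11 → no swap
j=6: a[6]=17 > 11 → no swap
j=7: a[7]=13 > 11 → no swap
j=8: a[8]=5 ≤ 11 → i=1, swap a[1],a[8] → [10,5,14,20,12,16,17,13,18,9,7,11]
j=9: a[9]=9 ≤ 11 → i=2, swap a[2],a[9] → [10,5,9,20,12,16,17,13,18,14,7,11]
j=10: a[10]=7 ≤ 11 → i=3, swap a[3],a[10] → [10,5,9,7,12,16,17,13,18,14,20,11]
final swap a[4],a[11] → [10,5,9,7,11,16,17,13,18,14,20,12]; return 4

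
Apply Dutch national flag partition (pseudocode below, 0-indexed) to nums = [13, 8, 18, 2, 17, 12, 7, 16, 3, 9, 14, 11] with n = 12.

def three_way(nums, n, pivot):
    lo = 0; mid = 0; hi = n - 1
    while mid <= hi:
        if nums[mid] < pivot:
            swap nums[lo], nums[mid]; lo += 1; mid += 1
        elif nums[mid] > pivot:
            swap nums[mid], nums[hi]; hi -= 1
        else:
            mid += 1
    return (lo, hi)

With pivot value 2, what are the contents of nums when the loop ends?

[2, 18, 8, 17, 12, 7, 16, 3, 9, 14, 11, 13]

pivot = 2; lo=0, mid=0, hi=11
nums[mid]=13>2: swap nums[0],nums[11]; hi=10 → [11, 8, 18, 2, 17, 12, 7, 16, 3, 9, 14, 13]
nums[mid]=11>2: swap nums[0],nums[10]; hi=9 → [14, 8, 18, 2, 17, 12, 7, 16, 3, 9, 11, 13]
nums[mid]=14>2: swap nums[0],nums[9]; hi=8 → [9, 8, 18, 2, 17, 12, 7, 16, 3, 14, 11, 13]
nums[mid]=9>2: swap nums[0],nums[8]; hi=7 → [3, 8, 18, 2, 17, 12, 7, 16, 9, 14, 11, 13]
nums[mid]=3>2: swap nums[0],nums[7]; hi=6 → [16, 8, 18, 2, 17, 12, 7, 3, 9, 14, 11, 13]
nums[mid]=16>2: swap nums[0],nums[6]; hi=5 → [7, 8, 18, 2, 17, 12, 16, 3, 9, 14, 11, 13]
nums[mid]=7>2: swap nums[0],nums[5]; hi=4 → [12, 8, 18, 2, 17, 7, 16, 3, 9, 14, 11, 13]
nums[mid]=12>2: swap nums[0],nums[4]; hi=3 → [17, 8, 18, 2, 12, 7, 16, 3, 9, 14, 11, 13]
nums[mid]=17>2: swap nums[0],nums[3]; hi=2 → [2, 8, 18, 17, 12, 7, 16, 3, 9, 14, 11, 13]
nums[mid]=2=2: mid=1
nums[mid]=8>2: swap nums[1],nums[2]; hi=1 → [2, 18, 8, 17, 12, 7, 16, 3, 9, 14, 11, 13]
nums[mid]=18>2: swap nums[1],nums[1]; hi=0 → [2, 18, 8, 17, 12, 7, 16, 3, 9, 14, 11, 13]
end: lo=0, hi=0; nums = [2, 18, 8, 17, 12, 7, 16, 3, 9, 14, 11, 13]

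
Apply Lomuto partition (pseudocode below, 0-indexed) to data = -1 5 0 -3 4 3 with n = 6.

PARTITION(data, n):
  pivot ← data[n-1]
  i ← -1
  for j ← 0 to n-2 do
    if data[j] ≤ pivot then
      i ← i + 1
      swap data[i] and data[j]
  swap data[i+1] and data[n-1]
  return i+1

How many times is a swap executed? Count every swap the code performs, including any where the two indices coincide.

4

pivot=3, i=-1
j=0: -1≤3, i=0, swap(0,0) ⇒ -1 5 0 -3 4 3
j=1: 5>3, skip
j=2: 0≤3, i=1, swap(1,2) ⇒ -1 0 5 -3 4 3
j=3: -3≤3, i=2, swap(2,3) ⇒ -1 0 -3 5 4 3
j=4: 4>3, skip
swap(3,5) ⇒ -1 0 -3 3 4 5; return 3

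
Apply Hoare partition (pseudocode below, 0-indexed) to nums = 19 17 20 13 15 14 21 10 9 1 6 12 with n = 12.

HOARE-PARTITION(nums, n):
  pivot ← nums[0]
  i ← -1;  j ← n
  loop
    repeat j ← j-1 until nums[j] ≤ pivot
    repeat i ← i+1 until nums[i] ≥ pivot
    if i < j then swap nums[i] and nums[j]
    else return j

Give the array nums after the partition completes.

12 17 6 13 15 14 1 10 9 21 20 19

pivot=19
j stops at 11 (12), i stops at 0 (19); swap ⇒ 12 17 20 13 15 14 21 10 9 1 6 19
j stops at 10 (6), i stops at 2 (20); swap ⇒ 12 17 6 13 15 14 21 10 9 1 20 19
j stops at 9 (1), i stops at 6 (21); swap ⇒ 12 17 6 13 15 14 1 10 9 21 20 19
j stops at 8, i stops at 9; i≥j ⇒ return 8. nums=12 17 6 13 15 14 1 10 9 21 20 19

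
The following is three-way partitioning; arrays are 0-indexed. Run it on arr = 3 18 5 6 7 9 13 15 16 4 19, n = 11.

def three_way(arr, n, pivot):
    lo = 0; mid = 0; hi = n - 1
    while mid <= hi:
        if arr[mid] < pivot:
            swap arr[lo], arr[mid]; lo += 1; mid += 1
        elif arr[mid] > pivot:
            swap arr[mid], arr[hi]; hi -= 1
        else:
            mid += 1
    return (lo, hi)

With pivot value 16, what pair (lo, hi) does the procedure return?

lo=0 mid=0 hi=10
3<16: swap(0,0), lo=1 mid=1 ⇒ 3 18 5 6 7 9 13 15 16 4 19
18>16: swap(1,10), hi=9 ⇒ 3 19 5 6 7 9 13 15 16 4 18
19>16: swap(1,9), hi=8 ⇒ 3 4 5 6 7 9 13 15 16 19 18
4<16: swap(1,1), lo=2 mid=2 ⇒ 3 4 5 6 7 9 13 15 16 19 18
5<16: swap(2,2), lo=3 mid=3 ⇒ 3 4 5 6 7 9 13 15 16 19 18
6<16: swap(3,3), lo=4 mid=4 ⇒ 3 4 5 6 7 9 13 15 16 19 18
7<16: swap(4,4), lo=5 mid=5 ⇒ 3 4 5 6 7 9 13 15 16 19 18
9<16: swap(5,5), lo=6 mid=6 ⇒ 3 4 5 6 7 9 13 15 16 19 18
13<16: swap(6,6), lo=7 mid=7 ⇒ 3 4 5 6 7 9 13 15 16 19 18
15<16: swap(7,7), lo=8 mid=8 ⇒ 3 4 5 6 7 9 13 15 16 19 18
16=16: mid=9
done. lo=8 hi=8; arr=3 4 5 6 7 9 13 15 16 19 18

(8, 8)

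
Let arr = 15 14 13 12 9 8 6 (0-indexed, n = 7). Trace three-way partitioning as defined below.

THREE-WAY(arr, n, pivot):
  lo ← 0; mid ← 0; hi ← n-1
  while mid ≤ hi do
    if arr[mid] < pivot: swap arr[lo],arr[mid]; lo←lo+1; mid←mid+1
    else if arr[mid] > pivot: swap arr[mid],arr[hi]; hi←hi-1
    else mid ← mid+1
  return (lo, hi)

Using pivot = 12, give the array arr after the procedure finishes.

6 8 9 12 13 14 15

lo=0 mid=0 hi=6
15>12: swap(0,6), hi=5 ⇒ 6 14 13 12 9 8 15
6<12: swap(0,0), lo=1 mid=1 ⇒ 6 14 13 12 9 8 15
14>12: swap(1,5), hi=4 ⇒ 6 8 13 12 9 14 15
8<12: swap(1,1), lo=2 mid=2 ⇒ 6 8 13 12 9 14 15
13>12: swap(2,4), hi=3 ⇒ 6 8 9 12 13 14 15
9<12: swap(2,2), lo=3 mid=3 ⇒ 6 8 9 12 13 14 15
12=12: mid=4
done. lo=3 hi=3; arr=6 8 9 12 13 14 15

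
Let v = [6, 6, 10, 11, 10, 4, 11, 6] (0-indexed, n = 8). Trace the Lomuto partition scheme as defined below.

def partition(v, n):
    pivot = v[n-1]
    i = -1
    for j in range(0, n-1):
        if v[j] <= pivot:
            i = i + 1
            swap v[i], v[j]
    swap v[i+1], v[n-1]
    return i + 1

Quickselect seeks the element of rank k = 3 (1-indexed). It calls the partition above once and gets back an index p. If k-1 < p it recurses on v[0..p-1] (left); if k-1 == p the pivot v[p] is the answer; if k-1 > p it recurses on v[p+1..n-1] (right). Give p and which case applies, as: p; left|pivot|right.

3; left

pivot = v[7] = 6; i = -1
j=0: v[0]=6 ≤ 6 → i=0, swap v[0],v[0] (no change) → [6, 6, 10, 11, 10, 4, 11, 6]
j=1: v[1]=6 ≤ 6 → i=1, swap v[1],v[1] (no change) → [6, 6, 10, 11, 10, 4, 11, 6]
j=2: v[2]=10 > 6 → no swap
j=3: v[3]=11 > 6 → no swap
j=4: v[4]=10 > 6 → no swap
j=5: v[5]=4 ≤ 6 → i=2, swap v[2],v[5] → [6, 6, 4, 11, 10, 10, 11, 6]
j=6: v[6]=11 > 6 → no swap
final swap v[3],v[7] → [6, 6, 4, 6, 10, 10, 11, 11]; return 3
p = 3; k-1 = 2 < 3 ⇒ left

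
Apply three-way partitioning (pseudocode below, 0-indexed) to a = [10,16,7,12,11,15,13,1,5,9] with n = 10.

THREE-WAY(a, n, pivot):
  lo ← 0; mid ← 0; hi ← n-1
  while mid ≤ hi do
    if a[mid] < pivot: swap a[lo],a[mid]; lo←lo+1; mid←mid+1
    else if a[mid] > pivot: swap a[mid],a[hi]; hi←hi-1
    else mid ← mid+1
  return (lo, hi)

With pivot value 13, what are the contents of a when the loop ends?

[10,9,7,12,11,5,1,13,15,16]

pivot = 13; lo=0, mid=0, hi=9
a[mid]=10<13: swap a[0],a[0]; lo=1,mid=1 → [10,16,7,12,11,15,13,1,5,9]
a[mid]=16>13: swap a[1],a[9]; hi=8 → [10,9,7,12,11,15,13,1,5,16]
a[mid]=9<13: swap a[1],a[1]; lo=2,mid=2 → [10,9,7,12,11,15,13,1,5,16]
a[mid]=7<13: swap a[2],a[2]; lo=3,mid=3 → [10,9,7,12,11,15,13,1,5,16]
a[mid]=12<13: swap a[3],a[3]; lo=4,mid=4 → [10,9,7,12,11,15,13,1,5,16]
a[mid]=11<13: swap a[4],a[4]; lo=5,mid=5 → [10,9,7,12,11,15,13,1,5,16]
a[mid]=15>13: swap a[5],a[8]; hi=7 → [10,9,7,12,11,5,13,1,15,16]
a[mid]=5<13: swap a[5],a[5]; lo=6,mid=6 → [10,9,7,12,11,5,13,1,15,16]
a[mid]=13=13: mid=7
a[mid]=1<13: swap a[6],a[7]; lo=7,mid=8 → [10,9,7,12,11,5,1,13,15,16]
end: lo=7, hi=7; a = [10,9,7,12,11,5,1,13,15,16]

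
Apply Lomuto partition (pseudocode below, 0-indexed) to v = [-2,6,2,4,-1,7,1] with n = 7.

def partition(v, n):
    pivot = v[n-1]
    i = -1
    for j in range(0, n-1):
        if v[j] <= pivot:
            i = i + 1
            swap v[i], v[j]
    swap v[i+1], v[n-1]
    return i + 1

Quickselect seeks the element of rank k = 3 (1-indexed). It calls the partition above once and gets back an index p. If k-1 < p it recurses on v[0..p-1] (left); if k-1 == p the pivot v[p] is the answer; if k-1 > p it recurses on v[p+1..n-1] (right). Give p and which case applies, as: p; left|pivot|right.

pivot=1, i=-1
j=0: -2≤1, i=0, swap(0,0) ⇒ [-2,6,2,4,-1,7,1]
j=1: 6>1, skip
j=2: 2>1, skip
j=3: 4>1, skip
j=4: -1≤1, i=1, swap(1,4) ⇒ [-2,-1,2,4,6,7,1]
j=5: 7>1, skip
swap(2,6) ⇒ [-2,-1,1,4,6,7,2]; return 2
p = 2; k-1 = 2 == 2 ⇒ pivot

2; pivot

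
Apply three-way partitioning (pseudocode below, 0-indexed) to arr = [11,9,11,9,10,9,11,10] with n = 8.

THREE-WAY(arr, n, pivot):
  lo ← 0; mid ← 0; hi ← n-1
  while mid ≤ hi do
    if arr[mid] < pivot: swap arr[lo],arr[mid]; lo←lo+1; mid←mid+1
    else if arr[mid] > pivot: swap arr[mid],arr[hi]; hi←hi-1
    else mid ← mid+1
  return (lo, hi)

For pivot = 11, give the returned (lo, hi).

pivot = 11; lo=0, mid=0, hi=7
arr[mid]=11=11: mid=1
arr[mid]=9<11: swap arr[0],arr[1]; lo=1,mid=2 → [9,11,11,9,10,9,11,10]
arr[mid]=11=11: mid=3
arr[mid]=9<11: swap arr[1],arr[3]; lo=2,mid=4 → [9,9,11,11,10,9,11,10]
arr[mid]=10<11: swap arr[2],arr[4]; lo=3,mid=5 → [9,9,10,11,11,9,11,10]
arr[mid]=9<11: swap arr[3],arr[5]; lo=4,mid=6 → [9,9,10,9,11,11,11,10]
arr[mid]=11=11: mid=7
arr[mid]=10<11: swap arr[4],arr[7]; lo=5,mid=8 → [9,9,10,9,10,11,11,11]
end: lo=5, hi=7; arr = [9,9,10,9,10,11,11,11]

(5, 7)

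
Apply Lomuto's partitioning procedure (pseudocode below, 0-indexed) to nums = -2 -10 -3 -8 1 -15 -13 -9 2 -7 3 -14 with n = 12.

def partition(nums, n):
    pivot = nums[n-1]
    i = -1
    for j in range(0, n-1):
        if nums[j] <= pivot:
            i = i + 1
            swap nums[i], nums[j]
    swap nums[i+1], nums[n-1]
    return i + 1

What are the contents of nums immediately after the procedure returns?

pivot = nums[11] = -14; i = -1
j=0: nums[0]=-2 > -14 → no swap
j=1: nums[1]=-10 > -14 → no swap
j=2: nums[2]=-3 > -14 → no swap
j=3: nums[3]=-8 > -14 → no swap
j=4: nums[4]=1 > -14 → no swap
j=5: nums[5]=-15 ≤ -14 → i=0, swap nums[0],nums[5] → -15 -10 -3 -8 1 -2 -13 -9 2 -7 3 -14
j=6: nums[6]=-13 > -14 → no swap
j=7: nums[7]=-9 > -14 → no swap
j=8: nums[8]=2 > -14 → no swap
j=9: nums[9]=-7 > -14 → no swap
j=10: nums[10]=3 > -14 → no swap
final swap nums[1],nums[11] → -15 -14 -3 -8 1 -2 -13 -9 2 -7 3 -10; return 1

-15 -14 -3 -8 1 -2 -13 -9 2 -7 3 -10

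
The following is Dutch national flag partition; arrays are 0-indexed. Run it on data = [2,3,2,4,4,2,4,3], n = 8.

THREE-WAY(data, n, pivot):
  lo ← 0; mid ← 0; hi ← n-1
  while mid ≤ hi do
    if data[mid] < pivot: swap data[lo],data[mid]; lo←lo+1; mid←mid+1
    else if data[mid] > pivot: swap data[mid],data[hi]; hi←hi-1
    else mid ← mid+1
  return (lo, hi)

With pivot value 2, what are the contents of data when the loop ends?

[2,2,2,4,4,4,3,3]

pivot = 2; lo=0, mid=0, hi=7
data[mid]=2=2: mid=1
data[mid]=3>2: swap data[1],data[7]; hi=6 → [2,3,2,4,4,2,4,3]
data[mid]=3>2: swap data[1],data[6]; hi=5 → [2,4,2,4,4,2,3,3]
data[mid]=4>2: swap data[1],data[5]; hi=4 → [2,2,2,4,4,4,3,3]
data[mid]=2=2: mid=2
data[mid]=2=2: mid=3
data[mid]=4>2: swap data[3],data[4]; hi=3 → [2,2,2,4,4,4,3,3]
data[mid]=4>2: swap data[3],data[3]; hi=2 → [2,2,2,4,4,4,3,3]
end: lo=0, hi=2; data = [2,2,2,4,4,4,3,3]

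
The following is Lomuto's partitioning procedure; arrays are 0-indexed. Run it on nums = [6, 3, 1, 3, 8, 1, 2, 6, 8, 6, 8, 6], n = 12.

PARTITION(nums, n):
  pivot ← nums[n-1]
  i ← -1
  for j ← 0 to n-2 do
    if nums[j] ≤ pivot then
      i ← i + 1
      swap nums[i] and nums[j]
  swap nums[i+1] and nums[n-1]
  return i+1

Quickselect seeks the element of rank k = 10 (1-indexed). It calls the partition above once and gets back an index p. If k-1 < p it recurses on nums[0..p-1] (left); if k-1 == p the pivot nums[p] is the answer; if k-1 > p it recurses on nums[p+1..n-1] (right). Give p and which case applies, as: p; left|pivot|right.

pivot = nums[11] = 6; i = -1
j=0: nums[0]=6 ≤ 6 → i=0, swap nums[0],nums[0] (no change) → [6, 3, 1, 3, 8, 1, 2, 6, 8, 6, 8, 6]
j=1: nums[1]=3 ≤ 6 → i=1, swap nums[1],nums[1] (no change) → [6, 3, 1, 3, 8, 1, 2, 6, 8, 6, 8, 6]
j=2: nums[2]=1 ≤ 6 → i=2, swap nums[2],nums[2] (no change) → [6, 3, 1, 3, 8, 1, 2, 6, 8, 6, 8, 6]
j=3: nums[3]=3 ≤ 6 → i=3, swap nums[3],nums[3] (no change) → [6, 3, 1, 3, 8, 1, 2, 6, 8, 6, 8, 6]
j=4: nums[4]=8 > 6 → no swap
j=5: nums[5]=1 ≤ 6 → i=4, swap nums[4],nums[5] → [6, 3, 1, 3, 1, 8, 2, 6, 8, 6, 8, 6]
j=6: nums[6]=2 ≤ 6 → i=5, swap nums[5],nums[6] → [6, 3, 1, 3, 1, 2, 8, 6, 8, 6, 8, 6]
j=7: nums[7]=6 ≤ 6 → i=6, swap nums[6],nums[7] → [6, 3, 1, 3, 1, 2, 6, 8, 8, 6, 8, 6]
j=8: nums[8]=8 > 6 → no swap
j=9: nums[9]=6 ≤ 6 → i=7, swap nums[7],nums[9] → [6, 3, 1, 3, 1, 2, 6, 6, 8, 8, 8, 6]
j=10: nums[10]=8 > 6 → no swap
final swap nums[8],nums[11] → [6, 3, 1, 3, 1, 2, 6, 6, 6, 8, 8, 8]; return 8
p = 8; k-1 = 9 > 8 ⇒ right

8; right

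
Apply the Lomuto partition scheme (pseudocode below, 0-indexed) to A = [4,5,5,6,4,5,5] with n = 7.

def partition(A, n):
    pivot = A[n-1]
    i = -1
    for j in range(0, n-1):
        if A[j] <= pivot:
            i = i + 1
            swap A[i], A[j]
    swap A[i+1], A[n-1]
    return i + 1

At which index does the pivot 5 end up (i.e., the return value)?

pivot=5, i=-1
j=0: 4≤5, i=0, swap(0,0) ⇒ [4,5,5,6,4,5,5]
j=1: 5≤5, i=1, swap(1,1) ⇒ [4,5,5,6,4,5,5]
j=2: 5≤5, i=2, swap(2,2) ⇒ [4,5,5,6,4,5,5]
j=3: 6>5, skip
j=4: 4≤5, i=3, swap(3,4) ⇒ [4,5,5,4,6,5,5]
j=5: 5≤5, i=4, swap(4,5) ⇒ [4,5,5,4,5,6,5]
swap(5,6) ⇒ [4,5,5,4,5,5,6]; return 5

5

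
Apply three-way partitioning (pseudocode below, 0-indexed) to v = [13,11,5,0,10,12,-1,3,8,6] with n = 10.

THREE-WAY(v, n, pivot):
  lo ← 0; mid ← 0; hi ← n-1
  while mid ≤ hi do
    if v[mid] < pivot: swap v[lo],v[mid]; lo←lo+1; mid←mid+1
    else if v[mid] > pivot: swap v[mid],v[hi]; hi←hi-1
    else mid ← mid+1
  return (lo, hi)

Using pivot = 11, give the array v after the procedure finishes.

[6,5,0,10,8,-1,3,11,12,13]

pivot = 11; lo=0, mid=0, hi=9
v[mid]=13>11: swap v[0],v[9]; hi=8 → [6,11,5,0,10,12,-1,3,8,13]
v[mid]=6<11: swap v[0],v[0]; lo=1,mid=1 → [6,11,5,0,10,12,-1,3,8,13]
v[mid]=11=11: mid=2
v[mid]=5<11: swap v[1],v[2]; lo=2,mid=3 → [6,5,11,0,10,12,-1,3,8,13]
v[mid]=0<11: swap v[2],v[3]; lo=3,mid=4 → [6,5,0,11,10,12,-1,3,8,13]
v[mid]=10<11: swap v[3],v[4]; lo=4,mid=5 → [6,5,0,10,11,12,-1,3,8,13]
v[mid]=12>11: swap v[5],v[8]; hi=7 → [6,5,0,10,11,8,-1,3,12,13]
v[mid]=8<11: swap v[4],v[5]; lo=5,mid=6 → [6,5,0,10,8,11,-1,3,12,13]
v[mid]=-1<11: swap v[5],v[6]; lo=6,mid=7 → [6,5,0,10,8,-1,11,3,12,13]
v[mid]=3<11: swap v[6],v[7]; lo=7,mid=8 → [6,5,0,10,8,-1,3,11,12,13]
end: lo=7, hi=7; v = [6,5,0,10,8,-1,3,11,12,13]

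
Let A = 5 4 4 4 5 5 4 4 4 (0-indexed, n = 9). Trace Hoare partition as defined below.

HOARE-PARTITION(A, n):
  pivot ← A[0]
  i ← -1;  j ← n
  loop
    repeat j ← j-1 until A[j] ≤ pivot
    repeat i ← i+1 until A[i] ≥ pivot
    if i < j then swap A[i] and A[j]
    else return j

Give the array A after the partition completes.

4 4 4 4 4 4 5 5 5

pivot=5
j stops at 8 (4), i stops at 0 (5); swap ⇒ 4 4 4 4 5 5 4 4 5
j stops at 7 (4), i stops at 4 (5); swap ⇒ 4 4 4 4 4 5 4 5 5
j stops at 6 (4), i stops at 5 (5); swap ⇒ 4 4 4 4 4 4 5 5 5
j stops at 5, i stops at 6; i≥j ⇒ return 5. A=4 4 4 4 4 4 5 5 5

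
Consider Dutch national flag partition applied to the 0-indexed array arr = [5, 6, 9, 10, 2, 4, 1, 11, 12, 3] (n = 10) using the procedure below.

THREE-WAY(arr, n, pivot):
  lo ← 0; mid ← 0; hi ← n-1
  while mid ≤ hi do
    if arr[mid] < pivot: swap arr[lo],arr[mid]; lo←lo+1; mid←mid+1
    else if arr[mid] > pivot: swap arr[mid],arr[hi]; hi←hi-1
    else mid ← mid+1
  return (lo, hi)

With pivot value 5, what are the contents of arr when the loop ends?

[3, 1, 4, 2, 5, 10, 11, 12, 9, 6]

lo=0 mid=0 hi=9
5=5: mid=1
6>5: swap(1,9), hi=8 ⇒ [5, 3, 9, 10, 2, 4, 1, 11, 12, 6]
3<5: swap(0,1), lo=1 mid=2 ⇒ [3, 5, 9, 10, 2, 4, 1, 11, 12, 6]
9>5: swap(2,8), hi=7 ⇒ [3, 5, 12, 10, 2, 4, 1, 11, 9, 6]
12>5: swap(2,7), hi=6 ⇒ [3, 5, 11, 10, 2, 4, 1, 12, 9, 6]
11>5: swap(2,6), hi=5 ⇒ [3, 5, 1, 10, 2, 4, 11, 12, 9, 6]
1<5: swap(1,2), lo=2 mid=3 ⇒ [3, 1, 5, 10, 2, 4, 11, 12, 9, 6]
10>5: swap(3,5), hi=4 ⇒ [3, 1, 5, 4, 2, 10, 11, 12, 9, 6]
4<5: swap(2,3), lo=3 mid=4 ⇒ [3, 1, 4, 5, 2, 10, 11, 12, 9, 6]
2<5: swap(3,4), lo=4 mid=5 ⇒ [3, 1, 4, 2, 5, 10, 11, 12, 9, 6]
done. lo=4 hi=4; arr=[3, 1, 4, 2, 5, 10, 11, 12, 9, 6]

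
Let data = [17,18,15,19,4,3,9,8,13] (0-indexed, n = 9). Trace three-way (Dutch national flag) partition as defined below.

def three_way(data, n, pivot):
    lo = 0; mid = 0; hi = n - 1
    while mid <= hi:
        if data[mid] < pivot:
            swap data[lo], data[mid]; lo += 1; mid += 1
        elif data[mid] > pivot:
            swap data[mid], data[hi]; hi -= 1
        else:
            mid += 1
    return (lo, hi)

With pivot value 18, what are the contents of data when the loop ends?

pivot = 18; lo=0, mid=0, hi=8
data[mid]=17<18: swap data[0],data[0]; lo=1,mid=1 → [17,18,15,19,4,3,9,8,13]
data[mid]=18=18: mid=2
data[mid]=15<18: swap data[1],data[2]; lo=2,mid=3 → [17,15,18,19,4,3,9,8,13]
data[mid]=19>18: swap data[3],data[8]; hi=7 → [17,15,18,13,4,3,9,8,19]
data[mid]=13<18: swap data[2],data[3]; lo=3,mid=4 → [17,15,13,18,4,3,9,8,19]
data[mid]=4<18: swap data[3],data[4]; lo=4,mid=5 → [17,15,13,4,18,3,9,8,19]
data[mid]=3<18: swap data[4],data[5]; lo=5,mid=6 → [17,15,13,4,3,18,9,8,19]
data[mid]=9<18: swap data[5],data[6]; lo=6,mid=7 → [17,15,13,4,3,9,18,8,19]
data[mid]=8<18: swap data[6],data[7]; lo=7,mid=8 → [17,15,13,4,3,9,8,18,19]
end: lo=7, hi=7; data = [17,15,13,4,3,9,8,18,19]

[17,15,13,4,3,9,8,18,19]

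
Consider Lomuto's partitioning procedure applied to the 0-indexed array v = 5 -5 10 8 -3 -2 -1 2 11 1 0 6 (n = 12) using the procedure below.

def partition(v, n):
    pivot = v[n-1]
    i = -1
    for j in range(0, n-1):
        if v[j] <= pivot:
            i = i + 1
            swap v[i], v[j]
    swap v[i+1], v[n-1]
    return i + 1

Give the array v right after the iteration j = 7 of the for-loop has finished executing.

5 -5 -3 -2 -1 2 10 8 11 1 0 6

pivot = v[11] = 6; i = -1
j=0: v[0]=5 ≤ 6 → i=0, swap v[0],v[0] (no change) → 5 -5 10 8 -3 -2 -1 2 11 1 0 6
j=1: v[1]=-5 ≤ 6 → i=1, swap v[1],v[1] (no change) → 5 -5 10 8 -3 -2 -1 2 11 1 0 6
j=2: v[2]=10 > 6 → no swap
j=3: v[3]=8 > 6 → no swap
j=4: v[4]=-3 ≤ 6 → i=2, swap v[2],v[4] → 5 -5 -3 8 10 -2 -1 2 11 1 0 6
j=5: v[5]=-2 ≤ 6 → i=3, swap v[3],v[5] → 5 -5 -3 -2 10 8 -1 2 11 1 0 6
j=6: v[6]=-1 ≤ 6 → i=4, swap v[4],v[6] → 5 -5 -3 -2 -1 8 10 2 11 1 0 6
j=7: v[7]=2 ≤ 6 → i=5, swap v[5],v[7] → 5 -5 -3 -2 -1 2 10 8 11 1 0 6
(after j=7) v = 5 -5 -3 -2 -1 2 10 8 11 1 0 6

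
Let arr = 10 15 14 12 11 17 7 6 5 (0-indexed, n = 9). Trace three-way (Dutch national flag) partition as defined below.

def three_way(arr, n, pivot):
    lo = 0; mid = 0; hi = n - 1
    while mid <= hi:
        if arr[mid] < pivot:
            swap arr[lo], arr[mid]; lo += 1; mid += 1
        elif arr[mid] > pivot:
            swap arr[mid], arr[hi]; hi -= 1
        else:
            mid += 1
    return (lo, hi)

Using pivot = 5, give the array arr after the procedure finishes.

5 14 12 11 17 7 6 15 10

pivot = 5; lo=0, mid=0, hi=8
arr[mid]=10>5: swap arr[0],arr[8]; hi=7 → 5 15 14 12 11 17 7 6 10
arr[mid]=5=5: mid=1
arr[mid]=15>5: swap arr[1],arr[7]; hi=6 → 5 6 14 12 11 17 7 15 10
arr[mid]=6>5: swap arr[1],arr[6]; hi=5 → 5 7 14 12 11 17 6 15 10
arr[mid]=7>5: swap arr[1],arr[5]; hi=4 → 5 17 14 12 11 7 6 15 10
arr[mid]=17>5: swap arr[1],arr[4]; hi=3 → 5 11 14 12 17 7 6 15 10
arr[mid]=11>5: swap arr[1],arr[3]; hi=2 → 5 12 14 11 17 7 6 15 10
arr[mid]=12>5: swap arr[1],arr[2]; hi=1 → 5 14 12 11 17 7 6 15 10
arr[mid]=14>5: swap arr[1],arr[1]; hi=0 → 5 14 12 11 17 7 6 15 10
end: lo=0, hi=0; arr = 5 14 12 11 17 7 6 15 10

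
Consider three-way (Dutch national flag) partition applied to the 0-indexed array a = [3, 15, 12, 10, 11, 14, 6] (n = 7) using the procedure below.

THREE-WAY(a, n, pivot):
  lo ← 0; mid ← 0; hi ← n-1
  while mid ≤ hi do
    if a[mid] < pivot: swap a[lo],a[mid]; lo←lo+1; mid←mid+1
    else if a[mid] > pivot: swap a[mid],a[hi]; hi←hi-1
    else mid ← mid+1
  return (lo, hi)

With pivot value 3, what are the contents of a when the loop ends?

lo=0 mid=0 hi=6
3=3: mid=1
15>3: swap(1,6), hi=5 ⇒ [3, 6, 12, 10, 11, 14, 15]
6>3: swap(1,5), hi=4 ⇒ [3, 14, 12, 10, 11, 6, 15]
14>3: swap(1,4), hi=3 ⇒ [3, 11, 12, 10, 14, 6, 15]
11>3: swap(1,3), hi=2 ⇒ [3, 10, 12, 11, 14, 6, 15]
10>3: swap(1,2), hi=1 ⇒ [3, 12, 10, 11, 14, 6, 15]
12>3: swap(1,1), hi=0 ⇒ [3, 12, 10, 11, 14, 6, 15]
done. lo=0 hi=0; a=[3, 12, 10, 11, 14, 6, 15]

[3, 12, 10, 11, 14, 6, 15]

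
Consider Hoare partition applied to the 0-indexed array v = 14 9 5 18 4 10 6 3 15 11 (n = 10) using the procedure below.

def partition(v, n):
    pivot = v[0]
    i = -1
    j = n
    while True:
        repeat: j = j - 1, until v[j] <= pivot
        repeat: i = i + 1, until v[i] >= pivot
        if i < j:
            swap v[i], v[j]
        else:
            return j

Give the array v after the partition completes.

11 9 5 3 4 10 6 18 15 14

pivot = v[0] = 14; i = -1, j = 10
j→9 (v[9]=11≤14), i→0 (v[0]=14≥14); i<j, swap → 11 9 5 18 4 10 6 3 15 14
j→7 (v[7]=3≤14), i→3 (v[3]=18≥14); i<j, swap → 11 9 5 3 4 10 6 18 15 14
j→6, i→7; i≥j, return j=6. v = 11 9 5 3 4 10 6 18 15 14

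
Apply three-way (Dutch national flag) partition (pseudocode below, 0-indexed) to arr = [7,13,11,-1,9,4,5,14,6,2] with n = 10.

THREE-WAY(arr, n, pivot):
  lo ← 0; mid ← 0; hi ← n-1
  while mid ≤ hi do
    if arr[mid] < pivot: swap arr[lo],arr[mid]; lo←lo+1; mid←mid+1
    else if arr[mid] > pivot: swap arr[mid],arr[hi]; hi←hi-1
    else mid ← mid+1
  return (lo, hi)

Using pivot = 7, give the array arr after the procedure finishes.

pivot = 7; lo=0, mid=0, hi=9
arr[mid]=7=7: mid=1
arr[mid]=13>7: swap arr[1],arr[9]; hi=8 → [7,2,11,-1,9,4,5,14,6,13]
arr[mid]=2<7: swap arr[0],arr[1]; lo=1,mid=2 → [2,7,11,-1,9,4,5,14,6,13]
arr[mid]=11>7: swap arr[2],arr[8]; hi=7 → [2,7,6,-1,9,4,5,14,11,13]
arr[mid]=6<7: swap arr[1],arr[2]; lo=2,mid=3 → [2,6,7,-1,9,4,5,14,11,13]
arr[mid]=-1<7: swap arr[2],arr[3]; lo=3,mid=4 → [2,6,-1,7,9,4,5,14,11,13]
arr[mid]=9>7: swap arr[4],arr[7]; hi=6 → [2,6,-1,7,14,4,5,9,11,13]
arr[mid]=14>7: swap arr[4],arr[6]; hi=5 → [2,6,-1,7,5,4,14,9,11,13]
arr[mid]=5<7: swap arr[3],arr[4]; lo=4,mid=5 → [2,6,-1,5,7,4,14,9,11,13]
arr[mid]=4<7: swap arr[4],arr[5]; lo=5,mid=6 → [2,6,-1,5,4,7,14,9,11,13]
end: lo=5, hi=5; arr = [2,6,-1,5,4,7,14,9,11,13]

[2,6,-1,5,4,7,14,9,11,13]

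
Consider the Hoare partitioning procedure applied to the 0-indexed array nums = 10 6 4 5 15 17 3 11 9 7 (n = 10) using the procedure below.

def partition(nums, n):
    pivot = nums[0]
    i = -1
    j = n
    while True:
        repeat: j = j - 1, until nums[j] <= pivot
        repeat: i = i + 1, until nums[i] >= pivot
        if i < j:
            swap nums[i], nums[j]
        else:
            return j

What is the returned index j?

5

pivot = nums[0] = 10; i = -1, j = 10
j→9 (nums[9]=7≤10), i→0 (nums[0]=10≥10); i<j, swap → 7 6 4 5 15 17 3 11 9 10
j→8 (nums[8]=9≤10), i→4 (nums[4]=15≥10); i<j, swap → 7 6 4 5 9 17 3 11 15 10
j→6 (nums[6]=3≤10), i→5 (nums[5]=17≥10); i<j, swap → 7 6 4 5 9 3 17 11 15 10
j→5, i→6; i≥j, return j=5. nums = 7 6 4 5 9 3 17 11 15 10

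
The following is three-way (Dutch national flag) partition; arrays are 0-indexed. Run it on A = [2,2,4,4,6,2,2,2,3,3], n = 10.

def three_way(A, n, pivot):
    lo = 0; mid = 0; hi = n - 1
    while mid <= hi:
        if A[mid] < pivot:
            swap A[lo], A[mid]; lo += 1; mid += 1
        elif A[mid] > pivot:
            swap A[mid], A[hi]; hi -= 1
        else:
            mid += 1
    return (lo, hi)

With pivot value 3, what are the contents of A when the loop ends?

lo=0 mid=0 hi=9
2<3: swap(0,0), lo=1 mid=1 ⇒ [2,2,4,4,6,2,2,2,3,3]
2<3: swap(1,1), lo=2 mid=2 ⇒ [2,2,4,4,6,2,2,2,3,3]
4>3: swap(2,9), hi=8 ⇒ [2,2,3,4,6,2,2,2,3,4]
3=3: mid=3
4>3: swap(3,8), hi=7 ⇒ [2,2,3,3,6,2,2,2,4,4]
3=3: mid=4
6>3: swap(4,7), hi=6 ⇒ [2,2,3,3,2,2,2,6,4,4]
2<3: swap(2,4), lo=3 mid=5 ⇒ [2,2,2,3,3,2,2,6,4,4]
2<3: swap(3,5), lo=4 mid=6 ⇒ [2,2,2,2,3,3,2,6,4,4]
2<3: swap(4,6), lo=5 mid=7 ⇒ [2,2,2,2,2,3,3,6,4,4]
done. lo=5 hi=6; A=[2,2,2,2,2,3,3,6,4,4]

[2,2,2,2,2,3,3,6,4,4]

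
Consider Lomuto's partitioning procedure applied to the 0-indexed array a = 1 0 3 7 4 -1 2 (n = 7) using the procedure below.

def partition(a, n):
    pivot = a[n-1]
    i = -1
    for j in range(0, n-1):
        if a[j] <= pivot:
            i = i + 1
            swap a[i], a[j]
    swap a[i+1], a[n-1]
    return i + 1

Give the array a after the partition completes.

pivot = a[6] = 2; i = -1
j=0: a[0]=1 ≤ 2 → i=0, swap a[0],a[0] (no change) → 1 0 3 7 4 -1 2
j=1: a[1]=0 ≤ 2 → i=1, swap a[1],a[1] (no change) → 1 0 3 7 4 -1 2
j=2: a[2]=3 > 2 → no swap
j=3: a[3]=7 > 2 → no swap
j=4: a[4]=4 > 2 → no swap
j=5: a[5]=-1 ≤ 2 → i=2, swap a[2],a[5] → 1 0 -1 7 4 3 2
final swap a[3],a[6] → 1 0 -1 2 4 3 7; return 3

1 0 -1 2 4 3 7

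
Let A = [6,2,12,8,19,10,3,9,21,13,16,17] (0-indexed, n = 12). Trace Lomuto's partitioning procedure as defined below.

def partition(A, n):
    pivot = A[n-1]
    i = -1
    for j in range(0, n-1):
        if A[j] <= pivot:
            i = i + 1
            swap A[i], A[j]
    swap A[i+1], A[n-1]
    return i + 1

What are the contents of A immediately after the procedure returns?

[6,2,12,8,10,3,9,13,16,17,21,19]

pivot = A[11] = 17; i = -1
j=0: A[0]=6 ≤ 17 → i=0, swap A[0],A[0] (no change) → [6,2,12,8,19,10,3,9,21,13,16,17]
j=1: A[1]=2 ≤ 17 → i=1, swap A[1],A[1] (no change) → [6,2,12,8,19,10,3,9,21,13,16,17]
j=2: A[2]=12 ≤ 17 → i=2, swap A[2],A[2] (no change) → [6,2,12,8,19,10,3,9,21,13,16,17]
j=3: A[3]=8 ≤ 17 → i=3, swap A[3],A[3] (no change) → [6,2,12,8,19,10,3,9,21,13,16,17]
j=4: A[4]=19 > 17 → no swap
j=5: A[5]=10 ≤ 17 → i=4, swap A[4],A[5] → [6,2,12,8,10,19,3,9,21,13,16,17]
j=6: A[6]=3 ≤ 17 → i=5, swap A[5],A[6] → [6,2,12,8,10,3,19,9,21,13,16,17]
j=7: A[7]=9 ≤ 17 → i=6, swap A[6],A[7] → [6,2,12,8,10,3,9,19,21,13,16,17]
j=8: A[8]=21 > 17 → no swap
j=9: A[9]=13 ≤ 17 → i=7, swap A[7],A[9] → [6,2,12,8,10,3,9,13,21,19,16,17]
j=10: A[10]=16 ≤ 17 → i=8, swap A[8],A[10] → [6,2,12,8,10,3,9,13,16,19,21,17]
final swap A[9],A[11] → [6,2,12,8,10,3,9,13,16,17,21,19]; return 9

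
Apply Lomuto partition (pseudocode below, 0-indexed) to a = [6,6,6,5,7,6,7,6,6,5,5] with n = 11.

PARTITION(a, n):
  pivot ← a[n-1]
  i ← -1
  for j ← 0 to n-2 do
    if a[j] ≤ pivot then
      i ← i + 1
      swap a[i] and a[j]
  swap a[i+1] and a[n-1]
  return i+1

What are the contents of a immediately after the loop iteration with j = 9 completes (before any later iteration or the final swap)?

pivot=5, i=-1
j=0: 6>5, skip
j=1: 6>5, skip
j=2: 6>5, skip
j=3: 5≤5, i=0, swap(0,3) ⇒ [5,6,6,6,7,6,7,6,6,5,5]
j=4: 7>5, skip
j=5: 6>5, skip
j=6: 7>5, skip
j=7: 6>5, skip
j=8: 6>5, skip
j=9: 5≤5, i=1, swap(1,9) ⇒ [5,5,6,6,7,6,7,6,6,6,5]
(after j=9) a = [5,5,6,6,7,6,7,6,6,6,5]

[5,5,6,6,7,6,7,6,6,6,5]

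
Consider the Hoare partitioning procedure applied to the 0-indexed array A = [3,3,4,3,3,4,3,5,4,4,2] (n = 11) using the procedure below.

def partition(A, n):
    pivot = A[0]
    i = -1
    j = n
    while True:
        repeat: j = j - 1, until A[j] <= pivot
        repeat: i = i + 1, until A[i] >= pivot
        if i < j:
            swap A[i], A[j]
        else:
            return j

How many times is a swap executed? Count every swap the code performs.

pivot = A[0] = 3; i = -1, j = 11
j→10 (A[10]=2≤3), i→0 (A[0]=3≥3); i<j, swap → [2,3,4,3,3,4,3,5,4,4,3]
j→6 (A[6]=3≤3), i→1 (A[1]=3≥3); i<j, swap → [2,3,4,3,3,4,3,5,4,4,3]
j→4 (A[4]=3≤3), i→2 (A[2]=4≥3); i<j, swap → [2,3,3,3,4,4,3,5,4,4,3]
j→3, i→3; i≥j, return j=3. A = [2,3,3,3,4,4,3,5,4,4,3]

3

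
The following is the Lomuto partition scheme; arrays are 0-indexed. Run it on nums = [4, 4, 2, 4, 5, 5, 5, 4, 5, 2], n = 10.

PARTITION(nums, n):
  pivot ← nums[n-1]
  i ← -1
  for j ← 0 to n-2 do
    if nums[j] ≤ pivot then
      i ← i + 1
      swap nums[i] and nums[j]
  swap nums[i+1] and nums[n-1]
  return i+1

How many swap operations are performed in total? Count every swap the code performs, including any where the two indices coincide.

2

pivot = nums[9] = 2; i = -1
j=0: nums[0]=4 > 2 → no swap
j=1: nums[1]=4 > 2 → no swap
j=2: nums[2]=2 ≤ 2 → i=0, swap nums[0],nums[2] → [2, 4, 4, 4, 5, 5, 5, 4, 5, 2]
j=3: nums[3]=4 > 2 → no swap
j=4: nums[4]=5 > 2 → no swap
j=5: nums[5]=5 > 2 → no swap
j=6: nums[6]=5 > 2 → no swap
j=7: nums[7]=4 > 2 → no swap
j=8: nums[8]=5 > 2 → no swap
final swap nums[1],nums[9] → [2, 2, 4, 4, 5, 5, 5, 4, 5, 4]; return 1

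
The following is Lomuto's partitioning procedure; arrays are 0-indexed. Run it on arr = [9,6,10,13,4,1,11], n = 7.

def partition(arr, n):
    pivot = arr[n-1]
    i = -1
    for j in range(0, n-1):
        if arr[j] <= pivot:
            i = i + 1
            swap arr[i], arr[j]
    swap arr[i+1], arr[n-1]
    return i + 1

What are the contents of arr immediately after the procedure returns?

[9,6,10,4,1,11,13]

pivot = arr[6] = 11; i = -1
j=0: arr[0]=9 ≤ 11 → i=0, swap arr[0],arr[0] (no change) → [9,6,10,13,4,1,11]
j=1: arr[1]=6 ≤ 11 → i=1, swap arr[1],arr[1] (no change) → [9,6,10,13,4,1,11]
j=2: arr[2]=10 ≤ 11 → i=2, swap arr[2],arr[2] (no change) → [9,6,10,13,4,1,11]
j=3: arr[3]=13 > 11 → no swap
j=4: arr[4]=4 ≤ 11 → i=3, swap arr[3],arr[4] → [9,6,10,4,13,1,11]
j=5: arr[5]=1 ≤ 11 → i=4, swap arr[4],arr[5] → [9,6,10,4,1,13,11]
final swap arr[5],arr[6] → [9,6,10,4,1,11,13]; return 5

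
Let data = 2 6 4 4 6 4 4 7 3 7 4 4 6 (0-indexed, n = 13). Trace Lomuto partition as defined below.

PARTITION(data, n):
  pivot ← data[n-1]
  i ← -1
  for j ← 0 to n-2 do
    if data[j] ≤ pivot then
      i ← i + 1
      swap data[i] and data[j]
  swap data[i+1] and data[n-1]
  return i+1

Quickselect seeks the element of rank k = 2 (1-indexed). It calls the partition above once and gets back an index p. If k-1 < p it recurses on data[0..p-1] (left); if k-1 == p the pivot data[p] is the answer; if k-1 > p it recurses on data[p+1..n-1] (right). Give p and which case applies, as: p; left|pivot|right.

10; left

pivot=6, i=-1
j=0: 2≤6, i=0, swap(0,0) ⇒ 2 6 4 4 6 4 4 7 3 7 4 4 6
j=1: 6≤6, i=1, swap(1,1) ⇒ 2 6 4 4 6 4 4 7 3 7 4 4 6
j=2: 4≤6, i=2, swap(2,2) ⇒ 2 6 4 4 6 4 4 7 3 7 4 4 6
j=3: 4≤6, i=3, swap(3,3) ⇒ 2 6 4 4 6 4 4 7 3 7 4 4 6
j=4: 6≤6, i=4, swap(4,4) ⇒ 2 6 4 4 6 4 4 7 3 7 4 4 6
j=5: 4≤6, i=5, swap(5,5) ⇒ 2 6 4 4 6 4 4 7 3 7 4 4 6
j=6: 4≤6, i=6, swap(6,6) ⇒ 2 6 4 4 6 4 4 7 3 7 4 4 6
j=7: 7>6, skip
j=8: 3≤6, i=7, swap(7,8) ⇒ 2 6 4 4 6 4 4 3 7 7 4 4 6
j=9: 7>6, skip
j=10: 4≤6, i=8, swap(8,10) ⇒ 2 6 4 4 6 4 4 3 4 7 7 4 6
j=11: 4≤6, i=9, swap(9,11) ⇒ 2 6 4 4 6 4 4 3 4 4 7 7 6
swap(10,12) ⇒ 2 6 4 4 6 4 4 3 4 4 6 7 7; return 10
p = 10; k-1 = 1 < 10 ⇒ left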